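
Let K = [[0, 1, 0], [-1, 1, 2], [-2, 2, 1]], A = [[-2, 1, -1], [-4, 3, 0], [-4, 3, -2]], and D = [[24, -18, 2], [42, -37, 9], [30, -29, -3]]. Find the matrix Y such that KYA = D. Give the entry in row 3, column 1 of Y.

3

Y = K⁻¹DA⁻¹ (apply K⁻¹ on the left and A⁻¹ on the right).
det K = -3; the adjugate gives K⁻¹ = [[1, 1/3, -2/3], [1, 0, 0], [0, 2/3, -1/3]].
A has determinant 4; A⁻¹ = [[-3/2, -1/4, 3/4], [-2, 0, 1], [0, 1/2, -1/2]].
K⁻¹D = [[18, -11, 7], [24, -18, 2], [18, -15, 7]].
Y = (K⁻¹D)A⁻¹ = [[-5, -1, -1], [0, -5, -1], [3, -1, -5]].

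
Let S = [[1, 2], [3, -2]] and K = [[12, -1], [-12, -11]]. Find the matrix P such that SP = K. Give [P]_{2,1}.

6

Left-multiplying both sides by S⁻¹ gives P = S⁻¹K.
det S = -8, so S⁻¹ = [[1/4, 1/4], [3/8, -1/8]].
P = S⁻¹K = [[1/4, 1/4], [3/8, -1/8]] · [[12, -1], [-12, -11]] = [[0, -3], [6, 1]].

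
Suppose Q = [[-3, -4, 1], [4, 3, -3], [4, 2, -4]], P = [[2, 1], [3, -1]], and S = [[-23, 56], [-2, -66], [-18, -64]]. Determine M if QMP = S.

M = [[-4, 2], [-3, 5], [5, -1]]

M = Q⁻¹SP⁻¹ (apply Q⁻¹ on the left and P⁻¹ on the right).
Q has determinant -2; Q⁻¹ = [[3, 7, -9/2], [-2, -4, 5/2], [2, 5, -7/2]].
det P = -5, so P⁻¹ = [[1/5, 1/5], [3/5, -2/5]].
Q⁻¹S = [[-2, -6], [9, -8], [7, 6]].
M = (Q⁻¹S)P⁻¹ = [[-4, 2], [-3, 5], [5, -1]].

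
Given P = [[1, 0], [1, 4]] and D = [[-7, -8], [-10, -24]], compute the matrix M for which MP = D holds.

M = [[-5, -2], [-4, -6]]

Since P sits to the right of M, M = DP⁻¹.
det P = 4, so P⁻¹ = [[1, 0], [-1/4, 1/4]].
M = DP⁻¹ = [[-7, -8], [-10, -24]] · [[1, 0], [-1/4, 1/4]] = [[-5, -2], [-4, -6]].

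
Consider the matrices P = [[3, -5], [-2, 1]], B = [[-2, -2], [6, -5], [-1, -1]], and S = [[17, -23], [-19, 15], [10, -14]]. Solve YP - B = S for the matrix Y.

Y = [[5, 0], [-1, 5], [3, 0]]

YP = S + B = [[15, -25], [-13, 10], [9, -15]].
P is on the right of Y, so right-multiply by P⁻¹: Y = (S + B)P⁻¹.
det P = -7; the adjugate gives P⁻¹ = [[-1/7, -5/7], [-2/7, -3/7]].
Y = (S + B)P⁻¹ = [[5, 0], [-1, 5], [3, 0]].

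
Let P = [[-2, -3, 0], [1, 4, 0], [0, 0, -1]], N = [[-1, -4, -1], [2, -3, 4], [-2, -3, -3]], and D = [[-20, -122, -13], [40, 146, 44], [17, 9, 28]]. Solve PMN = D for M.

M = [[-4, -2, 4], [-4, -1, -5], [3, -4, 3]]

Isolating M: multiply by P⁻¹ from the left and N⁻¹ from the right, so M = P⁻¹DN⁻¹.
P has determinant 5; P⁻¹ = [[-4/5, -3/5, 0], [1/5, 2/5, 0], [0, 0, -1]].
det N = -1, so N⁻¹ = [[-21, 9, 19], [2, -1, -2], [12, -5, -11]].
P⁻¹D = [[-8, 10, -16], [12, 34, 15], [-17, -9, -28]].
M = (P⁻¹D)N⁻¹ = [[-4, -2, 4], [-4, -1, -5], [3, -4, 3]].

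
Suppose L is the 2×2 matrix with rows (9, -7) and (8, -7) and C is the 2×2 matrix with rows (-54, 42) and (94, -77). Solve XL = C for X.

X = [[-6, 0], [6, 5]]

Since L sits to the right of X, X = CL⁻¹.
L has determinant -7; L⁻¹ = [[1, -1], [8/7, -9/7]].
X = CL⁻¹ = [[-54, 42], [94, -77]] · [[1, -1], [8/7, -9/7]] = [[-6, 0], [6, 5]].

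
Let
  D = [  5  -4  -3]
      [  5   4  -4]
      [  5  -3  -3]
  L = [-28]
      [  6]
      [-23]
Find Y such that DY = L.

Y = [[2], [5], [6]]

Left-multiplying both sides by D⁻¹ gives Y = D⁻¹L.
det D = 5; the adjugate gives D⁻¹ = [[-24/5, -3/5, 28/5], [-1, 0, 1], [-7, -1, 8]].
Y = D⁻¹L = [[-24/5, -3/5, 28/5], [-1, 0, 1], [-7, -1, 8]] · [[-28], [6], [-23]] = [[2], [5], [6]].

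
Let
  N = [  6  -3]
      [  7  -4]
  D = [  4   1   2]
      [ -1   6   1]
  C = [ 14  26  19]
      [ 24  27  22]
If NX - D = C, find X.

X = [[1, 3, 5], [-4, -3, 3]]

NX = C + D = [[18, 27, 21], [23, 33, 23]].
Since N multiplies X on the left, X = N⁻¹(C + D).
N has determinant -3; N⁻¹ = [[4/3, -1], [7/3, -2]].
X = N⁻¹(C + D) = [[1, 3, 5], [-4, -3, 3]].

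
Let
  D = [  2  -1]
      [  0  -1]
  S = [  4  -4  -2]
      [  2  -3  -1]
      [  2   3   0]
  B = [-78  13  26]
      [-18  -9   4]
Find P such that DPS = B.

Left-multiply by D⁻¹ and right-multiply by S⁻¹: P = D⁻¹BS⁻¹.
D has determinant -2; D⁻¹ = [[1/2, -1/2], [0, -1]].
det S = -4, so S⁻¹ = [[-3/4, 3/2, 1/2], [1/2, -1, 0], [-3, 5, 1]].
D⁻¹B = [[-30, 11, 11], [18, 9, -4]].
P = (D⁻¹B)S⁻¹ = [[-5, -1, -4], [3, -2, 5]].

P = [[-5, -1, -4], [3, -2, 5]]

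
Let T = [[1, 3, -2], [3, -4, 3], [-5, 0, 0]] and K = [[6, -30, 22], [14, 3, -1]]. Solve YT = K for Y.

Y = [[-2, 6, 2], [5, 3, 0]]

Since T sits to the right of Y, Y = KT⁻¹.
det T = -5, so T⁻¹ = [[0, 0, -1/5], [3, 2, 9/5], [4, 3, 13/5]].
Y = KT⁻¹ = [[6, -30, 22], [14, 3, -1]] · [[0, 0, -1/5], [3, 2, 9/5], [4, 3, 13/5]] = [[-2, 6, 2], [5, 3, 0]].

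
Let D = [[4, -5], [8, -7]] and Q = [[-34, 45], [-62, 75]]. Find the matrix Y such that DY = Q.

Left-multiplying both sides by D⁻¹ gives Y = D⁻¹Q.
det D = 12, so D⁻¹ = [[-7/12, 5/12], [-2/3, 1/3]].
Y = D⁻¹Q = [[-7/12, 5/12], [-2/3, 1/3]] · [[-34, 45], [-62, 75]] = [[-6, 5], [2, -5]].

Y = [[-6, 5], [2, -5]]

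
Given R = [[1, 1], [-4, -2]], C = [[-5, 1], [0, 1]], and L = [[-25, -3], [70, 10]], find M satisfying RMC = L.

M = [[2, -4], [3, -4]]

M = R⁻¹LC⁻¹ (apply R⁻¹ on the left and C⁻¹ on the right).
R has determinant 2; R⁻¹ = [[-1, -1/2], [2, 1/2]].
det C = -5, so C⁻¹ = [[-1/5, 1/5], [0, 1]].
R⁻¹L = [[-10, -2], [-15, -1]].
M = (R⁻¹L)C⁻¹ = [[2, -4], [3, -4]].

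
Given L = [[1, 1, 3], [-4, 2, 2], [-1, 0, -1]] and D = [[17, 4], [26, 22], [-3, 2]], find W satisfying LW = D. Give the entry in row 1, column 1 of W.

Left-multiplying both sides by L⁻¹ gives W = L⁻¹D.
det L = -2, so L⁻¹ = [[1, -1/2, 2], [3, -1, 7], [-1, 1/2, -3]].
W = L⁻¹D = [[1, -1/2, 2], [3, -1, 7], [-1, 1/2, -3]] · [[17, 4], [26, 22], [-3, 2]] = [[-2, -3], [4, 4], [5, 1]].

-2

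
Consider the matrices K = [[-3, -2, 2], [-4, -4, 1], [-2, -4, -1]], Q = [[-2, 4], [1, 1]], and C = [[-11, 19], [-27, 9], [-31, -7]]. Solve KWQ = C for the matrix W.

W = [[1, 1], [-2, 4], [2, 5]]

Isolating W: multiply by K⁻¹ from the left and Q⁻¹ from the right, so W = K⁻¹CQ⁻¹.
K has determinant 4; K⁻¹ = [[2, -5/2, 3/2], [-3/2, 7/4, -5/4], [2, -2, 1]].
Q has determinant -6; Q⁻¹ = [[-1/6, 2/3], [1/6, 1/3]].
K⁻¹C = [[-1, 5], [8, -4], [1, 13]].
W = (K⁻¹C)Q⁻¹ = [[1, 1], [-2, 4], [2, 5]].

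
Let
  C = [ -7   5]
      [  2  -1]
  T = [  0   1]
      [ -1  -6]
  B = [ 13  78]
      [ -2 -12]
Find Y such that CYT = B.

Y = C⁻¹BT⁻¹ (apply C⁻¹ on the left and T⁻¹ on the right).
det C = -3; the adjugate gives C⁻¹ = [[1/3, 5/3], [2/3, 7/3]].
T has determinant 1; T⁻¹ = [[-6, -1], [1, 0]].
C⁻¹B = [[1, 6], [4, 24]].
Y = (C⁻¹B)T⁻¹ = [[0, -1], [0, -4]].

Y = [[0, -1], [0, -4]]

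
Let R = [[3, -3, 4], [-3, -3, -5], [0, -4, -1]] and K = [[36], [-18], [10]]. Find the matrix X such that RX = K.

Left-multiplying both sides by R⁻¹ gives X = R⁻¹K.
R has determinant 6; R⁻¹ = [[-17/6, -19/6, 9/2], [-1/2, -1/2, 1/2], [2, 2, -3]].
X = R⁻¹K = [[-17/6, -19/6, 9/2], [-1/2, -1/2, 1/2], [2, 2, -3]] · [[36], [-18], [10]] = [[0], [-4], [6]].

X = [[0], [-4], [6]]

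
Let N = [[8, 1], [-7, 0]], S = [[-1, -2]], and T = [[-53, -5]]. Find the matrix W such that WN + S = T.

W = [[-3, 4]]

WN = T − S = [[-52, -3]].
Since N sits to the right of W, W = (T − S)N⁻¹.
det N = 7, so N⁻¹ = [[0, -1/7], [1, 8/7]].
W = (T − S)N⁻¹ = [[-3, 4]].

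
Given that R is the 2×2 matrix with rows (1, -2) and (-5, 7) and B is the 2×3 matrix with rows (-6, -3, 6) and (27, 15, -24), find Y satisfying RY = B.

Left-multiplying both sides by R⁻¹ gives Y = R⁻¹B.
R has determinant -3; R⁻¹ = [[-7/3, -2/3], [-5/3, -1/3]].
Y = R⁻¹B = [[-7/3, -2/3], [-5/3, -1/3]] · [[-6, -3, 6], [27, 15, -24]] = [[-4, -3, 2], [1, 0, -2]].

Y = [[-4, -3, 2], [1, 0, -2]]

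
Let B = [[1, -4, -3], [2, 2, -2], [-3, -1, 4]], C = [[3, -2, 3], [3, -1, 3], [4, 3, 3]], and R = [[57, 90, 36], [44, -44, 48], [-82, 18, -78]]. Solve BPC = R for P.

P = [[4, 5, -3], [4, -1, -3], [2, 0, -4]]

Isolating P: multiply by B⁻¹ from the left and C⁻¹ from the right, so P = B⁻¹RC⁻¹.
det B = 2; the adjugate gives B⁻¹ = [[3, 19/2, 7], [-1, -5/2, -2], [2, 13/2, 5]].
det C = -3, so C⁻¹ = [[4, -5, 1], [-1, 1, 0], [-13/3, 17/3, -1]].
B⁻¹R = [[15, -22, 18], [-3, -16, 0], [-10, -16, -6]].
P = (B⁻¹R)C⁻¹ = [[4, 5, -3], [4, -1, -3], [2, 0, -4]].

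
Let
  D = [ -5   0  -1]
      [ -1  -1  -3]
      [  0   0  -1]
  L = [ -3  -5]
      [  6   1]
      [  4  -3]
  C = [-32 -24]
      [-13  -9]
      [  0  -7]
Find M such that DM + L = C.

DM = C − L = [[-29, -19], [-19, -10], [-4, -4]].
Since D multiplies M on the left, M = D⁻¹(C − L).
det D = -5, so D⁻¹ = [[-1/5, 0, 1/5], [1/5, -1, 14/5], [0, 0, -1]].
M = D⁻¹(C − L) = [[5, 3], [2, -5], [4, 4]].

M = [[5, 3], [2, -5], [4, 4]]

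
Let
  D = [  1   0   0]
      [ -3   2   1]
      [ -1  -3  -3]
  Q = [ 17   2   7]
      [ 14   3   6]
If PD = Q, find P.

P = [[-2, -5, -4], [2, -3, -3]]

Since D sits to the right of P, P = QD⁻¹.
det D = -3; the adjugate gives D⁻¹ = [[1, 0, 0], [10/3, 1, 1/3], [-11/3, -1, -2/3]].
P = QD⁻¹ = [[17, 2, 7], [14, 3, 6]] · [[1, 0, 0], [10/3, 1, 1/3], [-11/3, -1, -2/3]] = [[-2, -5, -4], [2, -3, -3]].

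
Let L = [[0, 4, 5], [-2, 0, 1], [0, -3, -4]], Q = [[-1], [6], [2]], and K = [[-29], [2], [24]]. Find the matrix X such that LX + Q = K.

LX = K − Q = [[-28], [-4], [22]].
Since L multiplies X on the left, X = L⁻¹(K − Q).
det L = -2, so L⁻¹ = [[-3/2, -1/2, -2], [4, 0, 5], [-3, 0, -4]].
X = L⁻¹(K − Q) = [[0], [-2], [-4]].

X = [[0], [-2], [-4]]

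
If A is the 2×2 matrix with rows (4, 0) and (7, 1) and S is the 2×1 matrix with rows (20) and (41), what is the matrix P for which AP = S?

P = [[5], [6]]

Left-multiplying both sides by A⁻¹ gives P = A⁻¹S.
det A = 4, so A⁻¹ = [[1/4, 0], [-7/4, 1]].
P = A⁻¹S = [[1/4, 0], [-7/4, 1]] · [[20], [41]] = [[5], [6]].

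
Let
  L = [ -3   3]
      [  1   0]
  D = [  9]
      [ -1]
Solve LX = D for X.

L is on the left of X, so left-multiply by L⁻¹: X = L⁻¹D.
det L = -3, so L⁻¹ = [[0, 1], [1/3, 1]].
X = L⁻¹D = [[0, 1], [1/3, 1]] · [[9], [-1]] = [[-1], [2]].

X = [[-1], [2]]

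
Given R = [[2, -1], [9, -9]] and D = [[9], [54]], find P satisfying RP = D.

P = [[3], [-3]]

Since R multiplies P on the left, P = R⁻¹D.
R has determinant -9; R⁻¹ = [[1, -1/9], [1, -2/9]].
P = R⁻¹D = [[1, -1/9], [1, -2/9]] · [[9], [54]] = [[3], [-3]].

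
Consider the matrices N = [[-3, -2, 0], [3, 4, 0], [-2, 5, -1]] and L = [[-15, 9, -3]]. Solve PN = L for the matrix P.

P = [[3, 0, 3]]

Right-multiplying both sides by N⁻¹ gives P = LN⁻¹.
det N = 6, so N⁻¹ = [[-2/3, -1/3, 0], [1/2, 1/2, 0], [23/6, 19/6, -1]].
P = LN⁻¹ = [[-15, 9, -3]] · [[-2/3, -1/3, 0], [1/2, 1/2, 0], [23/6, 19/6, -1]] = [[3, 0, 3]].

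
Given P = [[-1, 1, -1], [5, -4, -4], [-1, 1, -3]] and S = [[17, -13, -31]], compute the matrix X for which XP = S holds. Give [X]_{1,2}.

4

P is on the right of X, so right-multiply by P⁻¹: X = SP⁻¹.
det P = 2; the adjugate gives P⁻¹ = [[8, 1, -4], [19/2, 1, -9/2], [1/2, 0, -1/2]].
X = SP⁻¹ = [[17, -13, -31]] · [[8, 1, -4], [19/2, 1, -9/2], [1/2, 0, -1/2]] = [[-3, 4, 6]].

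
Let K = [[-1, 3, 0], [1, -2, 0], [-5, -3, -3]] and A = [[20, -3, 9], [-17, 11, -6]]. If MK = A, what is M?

M = [[-2, 3, -3], [3, -4, 2]]

Since K sits to the right of M, M = AK⁻¹.
K has determinant 3; K⁻¹ = [[2, 3, 0], [1, 1, 0], [-13/3, -6, -1/3]].
M = AK⁻¹ = [[20, -3, 9], [-17, 11, -6]] · [[2, 3, 0], [1, 1, 0], [-13/3, -6, -1/3]] = [[-2, 3, -3], [3, -4, 2]].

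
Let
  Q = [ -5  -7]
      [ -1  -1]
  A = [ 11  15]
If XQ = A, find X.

Since Q sits to the right of X, X = AQ⁻¹.
det Q = -2; the adjugate gives Q⁻¹ = [[1/2, -7/2], [-1/2, 5/2]].
X = AQ⁻¹ = [[11, 15]] · [[1/2, -7/2], [-1/2, 5/2]] = [[-2, -1]].

X = [[-2, -1]]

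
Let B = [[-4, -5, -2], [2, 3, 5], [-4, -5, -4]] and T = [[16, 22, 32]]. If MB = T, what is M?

Since B sits to the right of M, M = TB⁻¹.
det B = 4; the adjugate gives B⁻¹ = [[13/4, -5/2, -19/4], [-3, 2, 4], [1/2, 0, -1/2]].
M = TB⁻¹ = [[16, 22, 32]] · [[13/4, -5/2, -19/4], [-3, 2, 4], [1/2, 0, -1/2]] = [[2, 4, -4]].

M = [[2, 4, -4]]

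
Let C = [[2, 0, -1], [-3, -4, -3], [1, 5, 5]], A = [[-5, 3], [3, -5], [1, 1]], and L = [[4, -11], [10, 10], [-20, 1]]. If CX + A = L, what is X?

CX = L − A = [[9, -14], [7, 15], [-21, 0]].
C is on the left of X, so left-multiply by C⁻¹: X = C⁻¹(L − A).
det C = 1, so C⁻¹ = [[-5, -5, -4], [12, 11, 9], [-11, -10, -8]].
X = C⁻¹(L − A) = [[4, -5], [-4, -3], [-1, 4]].

X = [[4, -5], [-4, -3], [-1, 4]]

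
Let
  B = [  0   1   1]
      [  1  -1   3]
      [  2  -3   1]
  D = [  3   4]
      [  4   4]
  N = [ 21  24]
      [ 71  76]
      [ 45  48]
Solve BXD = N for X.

Isolating X: multiply by B⁻¹ from the left and D⁻¹ from the right, so X = B⁻¹ND⁻¹.
det B = 4; the adjugate gives B⁻¹ = [[2, -1, 1], [5/4, -1/2, 1/4], [-1/4, 1/2, -1/4]].
det D = -4; the adjugate gives D⁻¹ = [[-1, 1], [1, -3/4]].
B⁻¹N = [[16, 20], [2, 4], [19, 20]].
X = (B⁻¹N)D⁻¹ = [[4, 1], [2, -1], [1, 4]].

X = [[4, 1], [2, -1], [1, 4]]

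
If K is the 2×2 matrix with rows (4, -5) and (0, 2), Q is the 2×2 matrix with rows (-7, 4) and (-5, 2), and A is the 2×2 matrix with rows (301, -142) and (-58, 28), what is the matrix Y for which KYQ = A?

Y = K⁻¹AQ⁻¹ (apply K⁻¹ on the left and Q⁻¹ on the right).
det K = 8, so K⁻¹ = [[1/4, 5/8], [0, 1/2]].
det Q = 6; the adjugate gives Q⁻¹ = [[1/3, -2/3], [5/6, -7/6]].
K⁻¹A = [[39, -18], [-29, 14]].
Y = (K⁻¹A)Q⁻¹ = [[-2, -5], [2, 3]].

Y = [[-2, -5], [2, 3]]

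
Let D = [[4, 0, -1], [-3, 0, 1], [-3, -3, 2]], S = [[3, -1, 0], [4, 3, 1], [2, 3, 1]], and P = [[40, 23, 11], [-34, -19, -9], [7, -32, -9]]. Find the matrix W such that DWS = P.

W = [[2, -2, 4], [-5, -1, 0], [-2, -2, -1]]

Isolating W: multiply by D⁻¹ from the left and S⁻¹ from the right, so W = D⁻¹PS⁻¹.
det D = 3; the adjugate gives D⁻¹ = [[1, 1, 0], [1, 5/3, -1/3], [3, 4, 0]].
det S = 2; the adjugate gives S⁻¹ = [[0, 1/2, -1/2], [-1, 3/2, -3/2], [3, -11/2, 13/2]].
D⁻¹P = [[6, 4, 2], [-19, 2, -1], [-16, -7, -3]].
W = (D⁻¹P)S⁻¹ = [[2, -2, 4], [-5, -1, 0], [-2, -2, -1]].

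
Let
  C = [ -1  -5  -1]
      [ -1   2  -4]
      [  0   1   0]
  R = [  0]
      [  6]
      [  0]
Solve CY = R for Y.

C is on the left of Y, so left-multiply by C⁻¹: Y = C⁻¹R.
C has determinant -3; C⁻¹ = [[-4/3, 1/3, -22/3], [0, 0, 1], [1/3, -1/3, 7/3]].
Y = C⁻¹R = [[-4/3, 1/3, -22/3], [0, 0, 1], [1/3, -1/3, 7/3]] · [[0], [6], [0]] = [[2], [0], [-2]].

Y = [[2], [0], [-2]]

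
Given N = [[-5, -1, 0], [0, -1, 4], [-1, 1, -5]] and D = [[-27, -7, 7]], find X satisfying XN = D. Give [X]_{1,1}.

6

Since N sits to the right of X, X = DN⁻¹.
det N = -1, so N⁻¹ = [[-1, 5, 4], [4, -25, -20], [1, -6, -5]].
X = DN⁻¹ = [[-27, -7, 7]] · [[-1, 5, 4], [4, -25, -20], [1, -6, -5]] = [[6, -2, -3]].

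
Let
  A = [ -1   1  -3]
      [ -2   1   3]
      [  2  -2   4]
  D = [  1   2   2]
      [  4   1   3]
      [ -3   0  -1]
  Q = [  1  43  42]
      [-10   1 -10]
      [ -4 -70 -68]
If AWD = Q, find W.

Left-multiply by A⁻¹ and right-multiply by D⁻¹: W = A⁻¹QD⁻¹.
det A = -2, so A⁻¹ = [[-5, -1, -3], [-7, -1, -9/2], [-1, 0, -1/2]].
det D = -5, so D⁻¹ = [[1/5, -2/5, -4/5], [1, -1, -1], [-3/5, 6/5, 7/5]].
A⁻¹Q = [[17, -6, 4], [21, 13, 22], [1, -8, -8]].
W = (A⁻¹Q)D⁻¹ = [[-5, 4, -2], [4, 5, 1], [-3, -2, -4]].

W = [[-5, 4, -2], [4, 5, 1], [-3, -2, -4]]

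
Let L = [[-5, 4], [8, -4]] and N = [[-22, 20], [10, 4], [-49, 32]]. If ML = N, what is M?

M = [[6, 1], [6, 5], [5, -3]]

Since L sits to the right of M, M = NL⁻¹.
L has determinant -12; L⁻¹ = [[1/3, 1/3], [2/3, 5/12]].
M = NL⁻¹ = [[-22, 20], [10, 4], [-49, 32]] · [[1/3, 1/3], [2/3, 5/12]] = [[6, 1], [6, 5], [5, -3]].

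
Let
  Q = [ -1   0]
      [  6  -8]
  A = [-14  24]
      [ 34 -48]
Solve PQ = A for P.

Right-multiplying both sides by Q⁻¹ gives P = AQ⁻¹.
det Q = 8, so Q⁻¹ = [[-1, 0], [-3/4, -1/8]].
P = AQ⁻¹ = [[-14, 24], [34, -48]] · [[-1, 0], [-3/4, -1/8]] = [[-4, -3], [2, 6]].

P = [[-4, -3], [2, 6]]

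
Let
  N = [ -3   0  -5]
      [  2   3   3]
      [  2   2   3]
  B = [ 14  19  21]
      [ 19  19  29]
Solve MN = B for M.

Right-multiplying both sides by N⁻¹ gives M = BN⁻¹.
det N = 1; the adjugate gives N⁻¹ = [[3, -10, 15], [0, 1, -1], [-2, 6, -9]].
M = BN⁻¹ = [[14, 19, 21], [19, 19, 29]] · [[3, -10, 15], [0, 1, -1], [-2, 6, -9]] = [[0, 5, 2], [-1, 3, 5]].

M = [[0, 5, 2], [-1, 3, 5]]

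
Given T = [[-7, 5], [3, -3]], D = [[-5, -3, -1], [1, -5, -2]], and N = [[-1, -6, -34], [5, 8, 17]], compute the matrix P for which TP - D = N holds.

TP = N + D = [[-6, -9, -35], [6, 3, 15]].
Since T multiplies P on the left, P = T⁻¹(N + D).
det T = 6; the adjugate gives T⁻¹ = [[-1/2, -5/6], [-1/2, -7/6]].
P = T⁻¹(N + D) = [[-2, 2, 5], [-4, 1, 0]].

P = [[-2, 2, 5], [-4, 1, 0]]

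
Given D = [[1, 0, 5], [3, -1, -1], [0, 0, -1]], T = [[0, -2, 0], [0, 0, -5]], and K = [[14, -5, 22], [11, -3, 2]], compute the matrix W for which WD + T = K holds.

WD = K − T = [[14, -3, 22], [11, -3, 7]].
Since D sits to the right of W, W = (K − T)D⁻¹.
D has determinant 1; D⁻¹ = [[1, 0, 5], [3, -1, 16], [0, 0, -1]].
W = (K − T)D⁻¹ = [[5, 3, 0], [2, 3, 0]].

W = [[5, 3, 0], [2, 3, 0]]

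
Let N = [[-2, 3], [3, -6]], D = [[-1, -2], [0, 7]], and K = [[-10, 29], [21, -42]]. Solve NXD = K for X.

X = [[1, -2], [4, 1]]

Isolating X: multiply by N⁻¹ from the left and D⁻¹ from the right, so X = N⁻¹KD⁻¹.
N has determinant 3; N⁻¹ = [[-2, -1], [-1, -2/3]].
D has determinant -7; D⁻¹ = [[-1, -2/7], [0, 1/7]].
N⁻¹K = [[-1, -16], [-4, -1]].
X = (N⁻¹K)D⁻¹ = [[1, -2], [4, 1]].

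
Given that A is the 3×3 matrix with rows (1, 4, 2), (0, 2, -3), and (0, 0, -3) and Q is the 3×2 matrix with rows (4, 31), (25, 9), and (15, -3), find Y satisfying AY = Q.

Y = [[-6, 5], [5, 6], [-5, 1]]

A is on the left of Y, so left-multiply by A⁻¹: Y = A⁻¹Q.
A has determinant -6; A⁻¹ = [[1, -2, 8/3], [0, 1/2, -1/2], [0, 0, -1/3]].
Y = A⁻¹Q = [[1, -2, 8/3], [0, 1/2, -1/2], [0, 0, -1/3]] · [[4, 31], [25, 9], [15, -3]] = [[-6, 5], [5, 6], [-5, 1]].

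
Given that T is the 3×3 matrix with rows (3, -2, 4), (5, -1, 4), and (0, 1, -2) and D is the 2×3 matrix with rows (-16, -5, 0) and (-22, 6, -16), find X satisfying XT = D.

X = [[3, -5, -4], [-4, -2, -4]]

Right-multiplying both sides by T⁻¹ gives X = DT⁻¹.
det T = -6; the adjugate gives T⁻¹ = [[1/3, 0, 2/3], [-5/3, 1, -4/3], [-5/6, 1/2, -7/6]].
X = DT⁻¹ = [[-16, -5, 0], [-22, 6, -16]] · [[1/3, 0, 2/3], [-5/3, 1, -4/3], [-5/6, 1/2, -7/6]] = [[3, -5, -4], [-4, -2, -4]].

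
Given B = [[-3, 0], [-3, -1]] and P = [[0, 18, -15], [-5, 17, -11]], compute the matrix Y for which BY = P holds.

Since B multiplies Y on the left, Y = B⁻¹P.
B has determinant 3; B⁻¹ = [[-1/3, 0], [1, -1]].
Y = B⁻¹P = [[-1/3, 0], [1, -1]] · [[0, 18, -15], [-5, 17, -11]] = [[0, -6, 5], [5, 1, -4]].

Y = [[0, -6, 5], [5, 1, -4]]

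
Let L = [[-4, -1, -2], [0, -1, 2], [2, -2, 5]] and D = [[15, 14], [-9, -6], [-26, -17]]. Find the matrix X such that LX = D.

L is on the left of X, so left-multiply by L⁻¹: X = L⁻¹D.
det L = -4, so L⁻¹ = [[1/4, -9/4, 1], [-1, 4, -2], [-1/2, 5/2, -1]].
X = L⁻¹D = [[1/4, -9/4, 1], [-1, 4, -2], [-1/2, 5/2, -1]] · [[15, 14], [-9, -6], [-26, -17]] = [[-2, 0], [1, -4], [-4, -5]].

X = [[-2, 0], [1, -4], [-4, -5]]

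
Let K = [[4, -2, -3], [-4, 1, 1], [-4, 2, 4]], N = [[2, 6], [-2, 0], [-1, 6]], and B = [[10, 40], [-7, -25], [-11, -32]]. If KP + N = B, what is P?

KP = B − N = [[8, 34], [-5, -25], [-10, -38]].
Since K multiplies P on the left, P = K⁻¹(B − N).
det K = -4, so K⁻¹ = [[-1/2, -1/2, -1/4], [-3, -1, -2], [1, 0, 1]].
P = K⁻¹(B − N) = [[1, 5], [1, -1], [-2, -4]].

P = [[1, 5], [1, -1], [-2, -4]]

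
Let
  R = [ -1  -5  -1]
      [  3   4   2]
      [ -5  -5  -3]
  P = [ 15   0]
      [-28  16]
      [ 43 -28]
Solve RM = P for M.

Since R multiplies M on the left, M = R⁻¹P.
R has determinant 2; R⁻¹ = [[-1, -5, -3], [-1/2, -1, -1/2], [5/2, 10, 11/2]].
M = R⁻¹P = [[-1, -5, -3], [-1/2, -1, -1/2], [5/2, 10, 11/2]] · [[15, 0], [-28, 16], [43, -28]] = [[-4, 4], [-1, -2], [-6, 6]].

M = [[-4, 4], [-1, -2], [-6, 6]]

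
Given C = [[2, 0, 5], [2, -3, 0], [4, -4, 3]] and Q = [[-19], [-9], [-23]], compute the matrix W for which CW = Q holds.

C is on the left of W, so left-multiply by C⁻¹: W = C⁻¹Q.
det C = 2, so C⁻¹ = [[-9/2, -10, 15/2], [-3, -7, 5], [2, 4, -3]].
W = C⁻¹Q = [[-9/2, -10, 15/2], [-3, -7, 5], [2, 4, -3]] · [[-19], [-9], [-23]] = [[3], [5], [-5]].

W = [[3], [5], [-5]]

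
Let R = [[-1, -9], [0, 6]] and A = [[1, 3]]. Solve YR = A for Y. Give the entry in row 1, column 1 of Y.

R is on the right of Y, so right-multiply by R⁻¹: Y = AR⁻¹.
det R = -6; the adjugate gives R⁻¹ = [[-1, -3/2], [0, 1/6]].
Y = AR⁻¹ = [[1, 3]] · [[-1, -3/2], [0, 1/6]] = [[-1, -1]].

-1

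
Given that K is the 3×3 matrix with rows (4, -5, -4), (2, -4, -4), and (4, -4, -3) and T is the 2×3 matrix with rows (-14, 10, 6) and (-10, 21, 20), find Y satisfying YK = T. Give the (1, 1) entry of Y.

2

Since K sits to the right of Y, Y = TK⁻¹.
det K = 2, so K⁻¹ = [[-2, 1/2, 2], [-5, 2, 4], [4, -2, -3]].
Y = TK⁻¹ = [[-14, 10, 6], [-10, 21, 20]] · [[-2, 1/2, 2], [-5, 2, 4], [4, -2, -3]] = [[2, 1, -6], [-5, -3, 4]].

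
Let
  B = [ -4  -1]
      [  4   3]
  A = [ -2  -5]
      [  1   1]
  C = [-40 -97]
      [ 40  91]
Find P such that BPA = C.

P = B⁻¹CA⁻¹ (apply B⁻¹ on the left and A⁻¹ on the right).
det B = -8, so B⁻¹ = [[-3/8, -1/8], [1/2, 1/2]].
A has determinant 3; A⁻¹ = [[1/3, 5/3], [-1/3, -2/3]].
B⁻¹C = [[10, 25], [0, -3]].
P = (B⁻¹C)A⁻¹ = [[-5, 0], [1, 2]].

P = [[-5, 0], [1, 2]]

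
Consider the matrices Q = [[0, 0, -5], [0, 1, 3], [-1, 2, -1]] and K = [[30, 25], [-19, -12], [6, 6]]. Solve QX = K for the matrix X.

Q is on the left of X, so left-multiply by Q⁻¹: X = Q⁻¹K.
det Q = -5, so Q⁻¹ = [[7/5, 2, -1], [3/5, 1, 0], [-1/5, 0, 0]].
X = Q⁻¹K = [[7/5, 2, -1], [3/5, 1, 0], [-1/5, 0, 0]] · [[30, 25], [-19, -12], [6, 6]] = [[-2, 5], [-1, 3], [-6, -5]].

X = [[-2, 5], [-1, 3], [-6, -5]]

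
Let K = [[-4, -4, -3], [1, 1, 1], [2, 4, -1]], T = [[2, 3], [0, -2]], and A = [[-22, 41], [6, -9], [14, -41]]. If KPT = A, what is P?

P = [[0, 5], [2, 5], [1, -1]]

P = K⁻¹AT⁻¹ (apply K⁻¹ on the left and T⁻¹ on the right).
det K = 2; the adjugate gives K⁻¹ = [[-5/2, -8, -1/2], [3/2, 5, 1/2], [1, 4, 0]].
det T = -4, so T⁻¹ = [[1/2, 3/4], [0, -1/2]].
K⁻¹A = [[0, -10], [4, -4], [2, 5]].
P = (K⁻¹A)T⁻¹ = [[0, 5], [2, 5], [1, -1]].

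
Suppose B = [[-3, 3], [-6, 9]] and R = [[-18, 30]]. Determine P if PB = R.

P = [[-2, 4]]

B is on the right of P, so right-multiply by B⁻¹: P = RB⁻¹.
det B = -9; the adjugate gives B⁻¹ = [[-1, 1/3], [-2/3, 1/3]].
P = RB⁻¹ = [[-18, 30]] · [[-1, 1/3], [-2/3, 1/3]] = [[-2, 4]].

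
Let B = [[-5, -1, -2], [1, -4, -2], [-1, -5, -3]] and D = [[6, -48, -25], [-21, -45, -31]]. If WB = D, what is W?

W = [[-1, 6, 5], [4, 4, 5]]

B is on the right of W, so right-multiply by B⁻¹: W = DB⁻¹.
B has determinant 3; B⁻¹ = [[2/3, 7/3, -2], [5/3, 13/3, -4], [-3, -8, 7]].
W = DB⁻¹ = [[6, -48, -25], [-21, -45, -31]] · [[2/3, 7/3, -2], [5/3, 13/3, -4], [-3, -8, 7]] = [[-1, 6, 5], [4, 4, 5]].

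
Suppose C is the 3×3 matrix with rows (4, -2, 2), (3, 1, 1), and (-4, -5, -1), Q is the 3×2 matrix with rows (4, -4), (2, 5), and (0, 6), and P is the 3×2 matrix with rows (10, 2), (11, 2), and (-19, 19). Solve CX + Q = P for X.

CX = P − Q = [[6, 6], [9, -3], [-19, 13]].
Left-multiplying both sides by C⁻¹ gives X = C⁻¹(P − Q).
C has determinant -4; C⁻¹ = [[-1, 3, 1], [1/4, -1, -1/2], [11/4, -7, -5/2]].
X = C⁻¹(P − Q) = [[2, -2], [2, -2], [1, 5]].

X = [[2, -2], [2, -2], [1, 5]]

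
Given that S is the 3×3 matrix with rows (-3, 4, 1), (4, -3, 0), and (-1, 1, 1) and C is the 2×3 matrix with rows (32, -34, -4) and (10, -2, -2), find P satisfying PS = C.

Since S sits to the right of P, P = CS⁻¹.
S has determinant -6; S⁻¹ = [[1/2, 1/2, -1/2], [2/3, 1/3, -2/3], [-1/6, 1/6, 7/6]].
P = CS⁻¹ = [[32, -34, -4], [10, -2, -2]] · [[1/2, 1/2, -1/2], [2/3, 1/3, -2/3], [-1/6, 1/6, 7/6]] = [[-6, 4, 2], [4, 4, -6]].

P = [[-6, 4, 2], [4, 4, -6]]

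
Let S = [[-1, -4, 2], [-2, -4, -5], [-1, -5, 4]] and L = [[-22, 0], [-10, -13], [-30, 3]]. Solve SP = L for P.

P = [[2, 6], [4, -1], [-2, 1]]

Since S multiplies P on the left, P = S⁻¹L.
det S = 1, so S⁻¹ = [[-41, 6, 28], [13, -2, -9], [6, -1, -4]].
P = S⁻¹L = [[-41, 6, 28], [13, -2, -9], [6, -1, -4]] · [[-22, 0], [-10, -13], [-30, 3]] = [[2, 6], [4, -1], [-2, 1]].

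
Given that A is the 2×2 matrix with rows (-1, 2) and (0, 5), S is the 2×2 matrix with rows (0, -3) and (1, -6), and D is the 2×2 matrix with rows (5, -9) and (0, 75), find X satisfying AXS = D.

X = [[-3, -5], [-5, 0]]

Left-multiply by A⁻¹ and right-multiply by S⁻¹: X = A⁻¹DS⁻¹.
det A = -5; the adjugate gives A⁻¹ = [[-1, 2/5], [0, 1/5]].
det S = 3, so S⁻¹ = [[-2, 1], [-1/3, 0]].
A⁻¹D = [[-5, 39], [0, 15]].
X = (A⁻¹D)S⁻¹ = [[-3, -5], [-5, 0]].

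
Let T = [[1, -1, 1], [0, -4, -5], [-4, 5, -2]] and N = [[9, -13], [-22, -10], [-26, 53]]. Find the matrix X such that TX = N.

T is on the left of X, so left-multiply by T⁻¹: X = T⁻¹N.
det T = -3, so T⁻¹ = [[-11, -1, -3], [-20/3, -2/3, -5/3], [16/3, 1/3, 4/3]].
X = T⁻¹N = [[-11, -1, -3], [-20/3, -2/3, -5/3], [16/3, 1/3, 4/3]] · [[9, -13], [-22, -10], [-26, 53]] = [[1, -6], [-2, 5], [6, -2]].

X = [[1, -6], [-2, 5], [6, -2]]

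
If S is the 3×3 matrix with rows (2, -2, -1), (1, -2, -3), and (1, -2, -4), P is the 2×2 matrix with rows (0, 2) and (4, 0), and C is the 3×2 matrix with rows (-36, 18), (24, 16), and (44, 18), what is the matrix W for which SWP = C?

W = [[3, -5], [-1, 2], [-1, -5]]

W = S⁻¹CP⁻¹ (apply S⁻¹ on the left and P⁻¹ on the right).
det S = 2; the adjugate gives S⁻¹ = [[1, -3, 2], [1/2, -7/2, 5/2], [0, 1, -1]].
P has determinant -8; P⁻¹ = [[0, 1/4], [1/2, 0]].
S⁻¹C = [[-20, 6], [8, -2], [-20, -2]].
W = (S⁻¹C)P⁻¹ = [[3, -5], [-1, 2], [-1, -5]].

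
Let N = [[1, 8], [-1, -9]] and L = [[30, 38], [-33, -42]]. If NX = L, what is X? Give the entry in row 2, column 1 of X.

3

Since N multiplies X on the left, X = N⁻¹L.
det N = -1; the adjugate gives N⁻¹ = [[9, 8], [-1, -1]].
X = N⁻¹L = [[9, 8], [-1, -1]] · [[30, 38], [-33, -42]] = [[6, 6], [3, 4]].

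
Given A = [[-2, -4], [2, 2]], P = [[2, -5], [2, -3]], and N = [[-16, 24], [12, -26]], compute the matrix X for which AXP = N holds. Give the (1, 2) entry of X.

-2

X = A⁻¹NP⁻¹ (apply A⁻¹ on the left and P⁻¹ on the right).
det A = 4, so A⁻¹ = [[1/2, 1], [-1/2, -1/2]].
det P = 4; the adjugate gives P⁻¹ = [[-3/4, 5/4], [-1/2, 1/2]].
A⁻¹N = [[4, -14], [2, 1]].
X = (A⁻¹N)P⁻¹ = [[4, -2], [-2, 3]].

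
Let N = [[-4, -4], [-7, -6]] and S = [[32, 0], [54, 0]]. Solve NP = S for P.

P = [[-6, 0], [-2, 0]]

Since N multiplies P on the left, P = N⁻¹S.
det N = -4, so N⁻¹ = [[3/2, -1], [-7/4, 1]].
P = N⁻¹S = [[3/2, -1], [-7/4, 1]] · [[32, 0], [54, 0]] = [[-6, 0], [-2, 0]].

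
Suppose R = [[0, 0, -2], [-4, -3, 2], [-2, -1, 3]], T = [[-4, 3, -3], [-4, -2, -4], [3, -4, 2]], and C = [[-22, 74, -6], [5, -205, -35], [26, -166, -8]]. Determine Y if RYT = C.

Y = [[1, -3, -2], [5, -5, 1], [-3, 4, 5]]

Y = R⁻¹CT⁻¹ (apply R⁻¹ on the left and T⁻¹ on the right).
R has determinant 4; R⁻¹ = [[-7/4, 1/2, -3/2], [2, -1, 2], [-1/2, 0, 0]].
det T = 2; the adjugate gives T⁻¹ = [[-10, 3, -9], [-2, 1/2, -2], [11, -7/2, 10]].
R⁻¹C = [[2, 17, 5], [3, 21, 7], [11, -37, 3]].
Y = (R⁻¹C)T⁻¹ = [[1, -3, -2], [5, -5, 1], [-3, 4, 5]].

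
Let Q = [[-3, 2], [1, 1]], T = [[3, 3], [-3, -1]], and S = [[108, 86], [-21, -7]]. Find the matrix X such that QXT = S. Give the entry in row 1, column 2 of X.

5

Left-multiply by Q⁻¹ and right-multiply by T⁻¹: X = Q⁻¹ST⁻¹.
det Q = -5, so Q⁻¹ = [[-1/5, 2/5], [1/5, 3/5]].
det T = 6; the adjugate gives T⁻¹ = [[-1/6, -1/2], [1/2, 1/2]].
Q⁻¹S = [[-30, -20], [9, 13]].
X = (Q⁻¹S)T⁻¹ = [[-5, 5], [5, 2]].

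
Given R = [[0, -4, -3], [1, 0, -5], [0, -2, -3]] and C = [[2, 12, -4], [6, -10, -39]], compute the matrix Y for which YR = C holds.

Y = [[-4, 2, 2], [2, 6, 1]]

R is on the right of Y, so right-multiply by R⁻¹: Y = CR⁻¹.
det R = -6, so R⁻¹ = [[5/3, 1, -10/3], [-1/2, 0, 1/2], [1/3, 0, -2/3]].
Y = CR⁻¹ = [[2, 12, -4], [6, -10, -39]] · [[5/3, 1, -10/3], [-1/2, 0, 1/2], [1/3, 0, -2/3]] = [[-4, 2, 2], [2, 6, 1]].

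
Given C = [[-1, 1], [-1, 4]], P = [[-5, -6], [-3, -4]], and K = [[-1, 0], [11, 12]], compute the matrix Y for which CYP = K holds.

Isolating Y: multiply by C⁻¹ from the left and P⁻¹ from the right, so Y = C⁻¹KP⁻¹.
det C = -3; the adjugate gives C⁻¹ = [[-4/3, 1/3], [-1/3, 1/3]].
P has determinant 2; P⁻¹ = [[-2, 3], [3/2, -5/2]].
C⁻¹K = [[5, 4], [4, 4]].
Y = (C⁻¹K)P⁻¹ = [[-4, 5], [-2, 2]].

Y = [[-4, 5], [-2, 2]]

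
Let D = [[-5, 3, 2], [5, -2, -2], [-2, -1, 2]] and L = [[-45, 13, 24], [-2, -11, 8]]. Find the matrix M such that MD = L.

M = [[4, -3, 5], [-1, 1, 6]]

Since D sits to the right of M, M = LD⁻¹.
det D = -6; the adjugate gives D⁻¹ = [[1, 4/3, 1/3], [1, 1, 0], [3/2, 11/6, 5/6]].
M = LD⁻¹ = [[-45, 13, 24], [-2, -11, 8]] · [[1, 4/3, 1/3], [1, 1, 0], [3/2, 11/6, 5/6]] = [[4, -3, 5], [-1, 1, 6]].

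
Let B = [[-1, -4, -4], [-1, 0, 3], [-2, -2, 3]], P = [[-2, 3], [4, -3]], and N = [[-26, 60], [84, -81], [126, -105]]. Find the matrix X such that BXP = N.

X = [[-3, -3], [-1, -5], [-5, 4]]

Left-multiply by B⁻¹ and right-multiply by P⁻¹: X = B⁻¹NP⁻¹.
det B = -2; the adjugate gives B⁻¹ = [[-3, -10, 6], [3/2, 11/2, -7/2], [-1, -3, 2]].
det P = -6; the adjugate gives P⁻¹ = [[1/2, 1/2], [2/3, 1/3]].
B⁻¹N = [[-6, 0], [-18, 12], [26, -27]].
X = (B⁻¹N)P⁻¹ = [[-3, -3], [-1, -5], [-5, 4]].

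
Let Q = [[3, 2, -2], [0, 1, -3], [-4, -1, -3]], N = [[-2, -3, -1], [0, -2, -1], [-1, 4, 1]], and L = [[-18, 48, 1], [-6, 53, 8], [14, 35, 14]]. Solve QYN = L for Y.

Isolating Y: multiply by Q⁻¹ from the left and N⁻¹ from the right, so Y = Q⁻¹LN⁻¹.
Q has determinant -2; Q⁻¹ = [[3, -4, 2], [-6, 17/2, -9/2], [-2, 5/2, -3/2]].
det N = -5, so N⁻¹ = [[-2/5, 1/5, -1/5], [-1/5, 3/5, 2/5], [2/5, -11/5, -4/5]].
Q⁻¹L = [[-2, 2, -1], [-6, 5, -1], [0, -16, -3]].
Y = (Q⁻¹L)N⁻¹ = [[0, 3, 2], [1, 4, 4], [2, -3, -4]].

Y = [[0, 3, 2], [1, 4, 4], [2, -3, -4]]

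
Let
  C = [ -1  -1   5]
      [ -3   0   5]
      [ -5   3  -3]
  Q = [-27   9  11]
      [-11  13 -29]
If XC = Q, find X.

X = [[0, 4, 3], [-4, 0, 3]]

Since C sits to the right of X, X = QC⁻¹.
C has determinant 4; C⁻¹ = [[-15/4, 3, -5/4], [-17/2, 7, -5/2], [-9/4, 2, -3/4]].
X = QC⁻¹ = [[-27, 9, 11], [-11, 13, -29]] · [[-15/4, 3, -5/4], [-17/2, 7, -5/2], [-9/4, 2, -3/4]] = [[0, 4, 3], [-4, 0, 3]].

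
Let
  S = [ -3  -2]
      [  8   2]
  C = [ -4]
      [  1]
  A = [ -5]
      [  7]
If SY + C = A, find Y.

SY = A − C = [[-1], [6]].
S is on the left of Y, so left-multiply by S⁻¹: Y = S⁻¹(A − C).
det S = 10; the adjugate gives S⁻¹ = [[1/5, 1/5], [-4/5, -3/10]].
Y = S⁻¹(A − C) = [[1], [-1]].

Y = [[1], [-1]]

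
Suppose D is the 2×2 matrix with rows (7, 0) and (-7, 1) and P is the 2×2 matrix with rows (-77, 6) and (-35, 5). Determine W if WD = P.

Since D sits to the right of W, W = PD⁻¹.
det D = 7, so D⁻¹ = [[1/7, 0], [1, 1]].
W = PD⁻¹ = [[-77, 6], [-35, 5]] · [[1/7, 0], [1, 1]] = [[-5, 6], [0, 5]].

W = [[-5, 6], [0, 5]]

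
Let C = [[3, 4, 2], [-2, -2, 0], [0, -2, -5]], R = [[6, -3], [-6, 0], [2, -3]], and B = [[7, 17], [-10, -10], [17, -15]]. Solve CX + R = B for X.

X = [[-3, 4], [5, 1], [-5, 2]]

CX = B − R = [[1, 20], [-4, -10], [15, -12]].
C is on the left of X, so left-multiply by C⁻¹: X = C⁻¹(B − R).
C has determinant -2; C⁻¹ = [[-5, -8, -2], [5, 15/2, 2], [-2, -3, -1]].
X = C⁻¹(B − R) = [[-3, 4], [5, 1], [-5, 2]].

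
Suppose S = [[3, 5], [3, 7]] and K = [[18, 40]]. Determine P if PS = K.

Right-multiplying both sides by S⁻¹ gives P = KS⁻¹.
det S = 6; the adjugate gives S⁻¹ = [[7/6, -5/6], [-1/2, 1/2]].
P = KS⁻¹ = [[18, 40]] · [[7/6, -5/6], [-1/2, 1/2]] = [[1, 5]].

P = [[1, 5]]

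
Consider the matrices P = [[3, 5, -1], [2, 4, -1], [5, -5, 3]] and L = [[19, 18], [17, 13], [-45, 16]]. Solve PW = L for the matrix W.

W = [[-2, 5], [4, 0], [-5, -3]]

P is on the left of W, so left-multiply by P⁻¹: W = P⁻¹L.
det P = -4; the adjugate gives P⁻¹ = [[-7/4, 5/2, 1/4], [11/4, -7/2, -1/4], [15/2, -10, -1/2]].
W = P⁻¹L = [[-7/4, 5/2, 1/4], [11/4, -7/2, -1/4], [15/2, -10, -1/2]] · [[19, 18], [17, 13], [-45, 16]] = [[-2, 5], [4, 0], [-5, -3]].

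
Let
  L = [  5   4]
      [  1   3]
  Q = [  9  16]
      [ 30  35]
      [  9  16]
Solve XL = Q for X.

X = [[1, 4], [5, 5], [1, 4]]

L is on the right of X, so right-multiply by L⁻¹: X = QL⁻¹.
det L = 11; the adjugate gives L⁻¹ = [[3/11, -4/11], [-1/11, 5/11]].
X = QL⁻¹ = [[9, 16], [30, 35], [9, 16]] · [[3/11, -4/11], [-1/11, 5/11]] = [[1, 4], [5, 5], [1, 4]].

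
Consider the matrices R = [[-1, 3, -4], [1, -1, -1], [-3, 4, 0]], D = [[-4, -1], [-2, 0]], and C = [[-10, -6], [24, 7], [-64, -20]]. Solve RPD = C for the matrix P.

P = R⁻¹CD⁻¹ (apply R⁻¹ on the left and D⁻¹ on the right).
R has determinant 1; R⁻¹ = [[4, -16, -7], [3, -12, -5], [1, -5, -2]].
det D = -2; the adjugate gives D⁻¹ = [[0, -1/2], [-1, 2]].
R⁻¹C = [[24, 4], [2, -2], [-2, -1]].
P = (R⁻¹C)D⁻¹ = [[-4, -4], [2, -5], [1, -1]].

P = [[-4, -4], [2, -5], [1, -1]]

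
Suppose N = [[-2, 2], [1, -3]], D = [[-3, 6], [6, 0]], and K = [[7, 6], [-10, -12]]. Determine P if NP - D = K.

NP = K + D = [[4, 12], [-4, -12]].
N is on the left of P, so left-multiply by N⁻¹: P = N⁻¹(K + D).
det N = 4; the adjugate gives N⁻¹ = [[-3/4, -1/2], [-1/4, -1/2]].
P = N⁻¹(K + D) = [[-1, -3], [1, 3]].

P = [[-1, -3], [1, 3]]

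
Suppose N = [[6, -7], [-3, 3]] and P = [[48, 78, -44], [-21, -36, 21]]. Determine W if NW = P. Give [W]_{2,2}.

Left-multiplying both sides by N⁻¹ gives W = N⁻¹P.
det N = -3, so N⁻¹ = [[-1, -7/3], [-1, -2]].
W = N⁻¹P = [[-1, -7/3], [-1, -2]] · [[48, 78, -44], [-21, -36, 21]] = [[1, 6, -5], [-6, -6, 2]].

-6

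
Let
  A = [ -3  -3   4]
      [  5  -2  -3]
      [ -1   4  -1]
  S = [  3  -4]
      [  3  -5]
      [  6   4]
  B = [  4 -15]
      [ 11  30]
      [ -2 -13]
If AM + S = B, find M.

AM = B − S = [[1, -11], [8, 35], [-8, -17]].
Since A multiplies M on the left, M = A⁻¹(B − S).
det A = 6; the adjugate gives A⁻¹ = [[7/3, 13/6, 17/6], [4/3, 7/6, 11/6], [3, 5/2, 7/2]].
M = A⁻¹(B − S) = [[-3, 2], [-4, -5], [-5, -5]].

M = [[-3, 2], [-4, -5], [-5, -5]]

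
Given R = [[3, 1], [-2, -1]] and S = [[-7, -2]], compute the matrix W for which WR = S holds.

Since R sits to the right of W, W = SR⁻¹.
det R = -1; the adjugate gives R⁻¹ = [[1, 1], [-2, -3]].
W = SR⁻¹ = [[-7, -2]] · [[1, 1], [-2, -3]] = [[-3, -1]].

W = [[-3, -1]]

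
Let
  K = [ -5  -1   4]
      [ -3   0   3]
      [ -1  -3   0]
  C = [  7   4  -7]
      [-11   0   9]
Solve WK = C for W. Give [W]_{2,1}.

Since K sits to the right of W, W = CK⁻¹.
det K = -6; the adjugate gives K⁻¹ = [[-3/2, 2, 1/2], [1/2, -2/3, -1/2], [-3/2, 7/3, 1/2]].
W = CK⁻¹ = [[7, 4, -7], [-11, 0, 9]] · [[-3/2, 2, 1/2], [1/2, -2/3, -1/2], [-3/2, 7/3, 1/2]] = [[2, -5, -2], [3, -1, -1]].

3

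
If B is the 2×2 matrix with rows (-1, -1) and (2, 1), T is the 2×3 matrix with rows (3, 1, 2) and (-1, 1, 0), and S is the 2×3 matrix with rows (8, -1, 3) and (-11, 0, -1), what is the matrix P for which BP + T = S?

BP = S − T = [[5, -2, 1], [-10, -1, -1]].
Left-multiplying both sides by B⁻¹ gives P = B⁻¹(S − T).
det B = 1; the adjugate gives B⁻¹ = [[1, 1], [-2, -1]].
P = B⁻¹(S − T) = [[-5, -3, 0], [0, 5, -1]].

P = [[-5, -3, 0], [0, 5, -1]]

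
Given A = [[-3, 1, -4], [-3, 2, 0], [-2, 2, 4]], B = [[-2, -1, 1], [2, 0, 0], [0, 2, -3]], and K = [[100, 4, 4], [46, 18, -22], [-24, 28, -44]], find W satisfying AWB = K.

W = [[2, -5, -4], [-2, -1, -4], [3, -4, 4]]

Left-multiply by A⁻¹ and right-multiply by B⁻¹: W = A⁻¹KB⁻¹.
det A = -4, so A⁻¹ = [[-2, 3, -2], [-3, 5, -3], [1/2, -1, 3/4]].
B has determinant -2; B⁻¹ = [[0, 1/2, 0], [-3, -3, -1], [-2, -2, -1]].
A⁻¹K = [[-14, -10, 14], [2, -6, 10], [-14, 5, -9]].
W = (A⁻¹K)B⁻¹ = [[2, -5, -4], [-2, -1, -4], [3, -4, 4]].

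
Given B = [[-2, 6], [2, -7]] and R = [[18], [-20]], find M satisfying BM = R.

Since B multiplies M on the left, M = B⁻¹R.
B has determinant 2; B⁻¹ = [[-7/2, -3], [-1, -1]].
M = B⁻¹R = [[-7/2, -3], [-1, -1]] · [[18], [-20]] = [[-3], [2]].

M = [[-3], [2]]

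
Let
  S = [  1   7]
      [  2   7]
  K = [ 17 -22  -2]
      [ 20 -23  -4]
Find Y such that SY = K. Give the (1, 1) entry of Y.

Since S multiplies Y on the left, Y = S⁻¹K.
det S = -7; the adjugate gives S⁻¹ = [[-1, 1], [2/7, -1/7]].
Y = S⁻¹K = [[-1, 1], [2/7, -1/7]] · [[17, -22, -2], [20, -23, -4]] = [[3, -1, -2], [2, -3, 0]].

3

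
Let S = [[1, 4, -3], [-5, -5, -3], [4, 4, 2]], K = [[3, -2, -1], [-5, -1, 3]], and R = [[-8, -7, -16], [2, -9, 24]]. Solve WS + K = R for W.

W = [[2, 5, 3], [-5, 0, 3]]

WS = R − K = [[-11, -5, -15], [7, -8, 21]].
Since S sits to the right of W, W = (R − K)S⁻¹.
det S = -6, so S⁻¹ = [[-1/3, 10/3, 9/2], [1/3, -7/3, -3], [0, -2, -5/2]].
W = (R − K)S⁻¹ = [[2, 5, 3], [-5, 0, 3]].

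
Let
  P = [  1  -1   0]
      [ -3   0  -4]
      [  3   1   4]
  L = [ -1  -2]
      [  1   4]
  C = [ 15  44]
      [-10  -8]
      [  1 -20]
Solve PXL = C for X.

Left-multiply by P⁻¹ and right-multiply by L⁻¹: X = P⁻¹CL⁻¹.
P has determinant 4; P⁻¹ = [[1, 1, 1], [0, 1, 1], [-3/4, -1, -3/4]].
L has determinant -2; L⁻¹ = [[-2, -1], [1/2, 1/2]].
P⁻¹C = [[6, 16], [-9, -28], [-2, -10]].
X = (P⁻¹C)L⁻¹ = [[-4, 2], [4, -5], [-1, -3]].

X = [[-4, 2], [4, -5], [-1, -3]]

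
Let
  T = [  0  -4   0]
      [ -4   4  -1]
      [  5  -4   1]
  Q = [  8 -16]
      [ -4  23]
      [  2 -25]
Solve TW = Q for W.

W = [[-2, -2], [-2, 4], [4, 1]]

Left-multiplying both sides by T⁻¹ gives W = T⁻¹Q.
T has determinant 4; T⁻¹ = [[0, 1, 1], [-1/4, 0, 0], [-1, -5, -4]].
W = T⁻¹Q = [[0, 1, 1], [-1/4, 0, 0], [-1, -5, -4]] · [[8, -16], [-4, 23], [2, -25]] = [[-2, -2], [-2, 4], [4, 1]].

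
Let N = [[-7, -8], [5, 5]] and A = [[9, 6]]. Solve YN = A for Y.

N is on the right of Y, so right-multiply by N⁻¹: Y = AN⁻¹.
N has determinant 5; N⁻¹ = [[1, 8/5], [-1, -7/5]].
Y = AN⁻¹ = [[9, 6]] · [[1, 8/5], [-1, -7/5]] = [[3, 6]].

Y = [[3, 6]]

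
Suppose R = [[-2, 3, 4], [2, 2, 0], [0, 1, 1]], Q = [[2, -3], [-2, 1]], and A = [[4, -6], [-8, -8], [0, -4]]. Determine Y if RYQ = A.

Left-multiply by R⁻¹ and right-multiply by Q⁻¹: Y = R⁻¹AQ⁻¹.
R has determinant -2; R⁻¹ = [[-1, -1/2, 4], [1, 1, -4], [-1, -1, 5]].
det Q = -4; the adjugate gives Q⁻¹ = [[-1/4, -3/4], [-1/2, -1/2]].
R⁻¹A = [[0, -6], [-4, 2], [4, -6]].
Y = (R⁻¹A)Q⁻¹ = [[3, 3], [0, 2], [2, 0]].

Y = [[3, 3], [0, 2], [2, 0]]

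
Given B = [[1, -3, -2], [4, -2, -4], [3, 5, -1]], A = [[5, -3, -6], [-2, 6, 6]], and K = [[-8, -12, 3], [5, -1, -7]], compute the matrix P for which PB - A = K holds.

PB = K + A = [[-3, -15, -3], [3, 5, -1]].
Since B sits to the right of P, P = (K + A)B⁻¹.
B has determinant -6; B⁻¹ = [[-11/3, 13/6, -4/3], [4/3, -5/6, 2/3], [-13/3, 7/3, -5/3]].
P = (K + A)B⁻¹ = [[4, -1, -1], [0, 0, 1]].

P = [[4, -1, -1], [0, 0, 1]]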